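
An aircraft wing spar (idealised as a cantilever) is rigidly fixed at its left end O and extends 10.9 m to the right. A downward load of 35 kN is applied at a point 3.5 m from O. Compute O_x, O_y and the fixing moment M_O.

O_x = 0, O_y = 35.00 kN, M_O = 122.5 kN·m

ΣF_x = 0: O_x = 0.
ΣF_y = 0: O_y − 35 = 0 → O_y = 35.00 kN.
ΣM about O: M_O − 35·3.5 = 0 → M_O = 122.5 kN·m.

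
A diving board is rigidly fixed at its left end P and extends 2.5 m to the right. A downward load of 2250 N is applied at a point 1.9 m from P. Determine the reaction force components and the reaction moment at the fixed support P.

ΣF_x = 0: P_x = 0.
ΣF_y = 0: P_y − 2250 = 0 → P_y = 2250 N.
ΣM about P: M_P − 2250·1.9 = 0 → M_P = 4275 N·m.

P_x = 0, P_y = 2250 N, M_P = 4275 N·m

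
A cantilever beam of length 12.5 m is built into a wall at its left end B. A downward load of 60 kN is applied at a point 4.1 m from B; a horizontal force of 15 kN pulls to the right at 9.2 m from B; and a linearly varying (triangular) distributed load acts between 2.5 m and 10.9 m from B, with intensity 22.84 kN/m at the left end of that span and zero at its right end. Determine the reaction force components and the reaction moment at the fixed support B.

Resultant of the triangular load: ½ × 22.84 × 8.4 = 95.928 kN, acting at 5.3 m from B (one-third of the span from the peak).
ΣF_x = 0: B_x + 15 = 0 → B_x = -15.00 kN.
ΣF_y = 0: B_y − 60 − ½·22.84·8.4 = 0 → B_y = 155.9 kN.
ΣM about B: M_B − 60·4.1 − (½·22.84·8.4)·5.3 = 0 → M_B = 754.4 kN·m.

B_x = -15.00 kN, B_y = 155.9 kN, M_B = 754.4 kN·m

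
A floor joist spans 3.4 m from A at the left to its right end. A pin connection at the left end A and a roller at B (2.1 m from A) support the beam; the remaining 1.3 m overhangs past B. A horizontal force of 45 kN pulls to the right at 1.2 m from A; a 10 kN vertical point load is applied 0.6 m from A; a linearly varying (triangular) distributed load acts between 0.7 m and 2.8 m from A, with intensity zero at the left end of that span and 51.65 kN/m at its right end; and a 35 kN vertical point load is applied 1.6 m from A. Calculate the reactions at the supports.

A_x = -45.00 kN, A_y = 15.48 kN, B_y = 83.76 kN

Resultant of the triangular load: ½ × 51.65 × 2.1 = 54.2325 kN, acting at 2.1 m from A (one-third of the span from the peak).
Moments about A: B_y·2.1 − 10·0.6 − (½·51.65·2.1)·2.1 − 35·1.6 = 0 → B_y = 175.88825/2.1 = 83.7563 ≈ 83.76 kN.
ΣF_y = 0: A_y + 83.7563 − 10 − ½·51.65·2.1 − 35 = 0 → A_y = 15.48 kN.
ΣF_x = 0: A_x + 45 = 0 → A_x = -45.00 kN.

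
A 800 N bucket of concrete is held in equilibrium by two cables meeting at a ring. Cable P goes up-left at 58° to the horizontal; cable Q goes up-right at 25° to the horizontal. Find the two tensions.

T_P = 730.5 N, T_Q = 427.1 N

ΣF_x = 0: −T_P·cos58° + T_Q·cos25° = 0 → T_Q = 0.584701·T_P.
ΣF_y = 0: T_P·sin58° + T_Q·sin25° = 800.
Substitute: T_P·(0.848048 + 0.584701·0.422618) = 800 → T_P = 730.491 ≈ 730.5 N.
Then T_Q = 0.584701 × 730.491 = 427.1 N.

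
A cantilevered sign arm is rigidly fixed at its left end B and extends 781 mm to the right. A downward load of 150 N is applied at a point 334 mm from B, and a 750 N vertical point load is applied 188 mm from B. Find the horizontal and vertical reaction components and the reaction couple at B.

B_x = 0, B_y = 900.0 N, M_B = 191100 N·mm

ΣF_x = 0: B_x = 0.
ΣF_y = 0: B_y − 150 − 750 = 0 → B_y = 900.0 N.
ΣM about B: M_B − 150·334 − 750·188 = 0 → M_B = 191100 N·mm.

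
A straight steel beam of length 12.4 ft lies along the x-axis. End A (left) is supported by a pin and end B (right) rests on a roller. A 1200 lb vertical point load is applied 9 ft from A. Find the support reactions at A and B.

Taking moments about A: B_y·12.4 − 1200·9 = 0 → B_y = 10800/12.4 = 870.968 ≈ 871.0 lb.
ΣF_y = 0: A_y + 870.968 − 1200 = 0 → A_y = 329.0 lb.
ΣF_x = 0: no horizontal applied forces, so A_x = 0.

A_x = 0, A_y = 329.0 lb, B_y = 871.0 lb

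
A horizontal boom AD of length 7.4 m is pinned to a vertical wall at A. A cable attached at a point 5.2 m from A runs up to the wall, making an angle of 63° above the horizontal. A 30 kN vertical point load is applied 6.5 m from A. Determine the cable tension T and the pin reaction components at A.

ΣM about A: T·sin63°·5.2 − 30·6.5 = 0 → T = 195/(5.2·0.891007) = 42.0872 ≈ 42.09 kN.
ΣF_x = 0: A_x − T·cos63° = 0 → A_x = 42.0872 × 0.45399 = 19.11 kN.
ΣF_y = 0: A_y + T·sin63° − 30 = 0 → A_y = 30 − 42.0872 × 0.891007 = -7.500 kN.

T = 42.09 kN, A_x = 19.11 kN, A_y = -7.500 kN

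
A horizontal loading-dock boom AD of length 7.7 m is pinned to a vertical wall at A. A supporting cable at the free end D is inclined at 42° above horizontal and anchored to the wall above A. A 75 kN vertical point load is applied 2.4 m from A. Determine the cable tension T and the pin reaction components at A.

T = 34.94 kN, A_x = 25.96 kN, A_y = 51.62 kN

ΣM about A: T·sin42°·7.7 − 75·2.4 = 0 → T = 180/(7.7·0.669131) = 34.9358 ≈ 34.94 kN.
ΣF_x = 0: A_x − T·cos42° = 0 → A_x = 34.9358 × 0.743145 = 25.96 kN.
ΣF_y = 0: A_y + T·sin42° − 75 = 0 → A_y = 75 − 34.9358 × 0.669131 = 51.62 kN.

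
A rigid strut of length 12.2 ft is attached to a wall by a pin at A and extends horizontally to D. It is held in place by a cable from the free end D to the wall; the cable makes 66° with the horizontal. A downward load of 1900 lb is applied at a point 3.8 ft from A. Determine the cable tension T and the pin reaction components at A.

ΣM about A: T·sin66°·12.2 − 1900·3.8 = 0 → T = 7220/(12.2·0.913545) = 647.81 ≈ 647.8 lb.
ΣF_x = 0: A_x − T·cos66° = 0 → A_x = 647.81 × 0.406737 = 263.5 lb.
ΣF_y = 0: A_y + T·sin66° − 1900 = 0 → A_y = 1900 − 647.81 × 0.913545 = 1308 lb.

T = 647.8 lb, A_x = 263.5 lb, A_y = 1308 lb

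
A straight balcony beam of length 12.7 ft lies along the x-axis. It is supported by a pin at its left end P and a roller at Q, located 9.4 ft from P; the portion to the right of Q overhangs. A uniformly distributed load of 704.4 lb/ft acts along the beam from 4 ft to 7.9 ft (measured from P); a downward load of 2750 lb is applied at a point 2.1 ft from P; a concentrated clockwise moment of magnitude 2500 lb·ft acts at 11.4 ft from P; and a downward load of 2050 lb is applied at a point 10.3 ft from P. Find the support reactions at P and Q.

P_x = 0, P_y = 2682 lb, Q_y = 4865 lb

Resultant of the distributed load: 704.4 × 3.9 = 2747.16 lb at 5.95 ft from P.
Taking moments about P: Q_y·9.4 − (704.4·3.9)·5.95 − 2750·2.1 − 2500 − 2050·10.3 = 0 → Q_y = 45735.602/9.4 = 4865.49 ≈ 4865 lb.
ΣF_y = 0: P_y + 4865.49 − 704.4·3.9 − 2750 − 2050 = 0 → P_y = 2682 lb.
ΣF_x = 0: no horizontal applied forces, so P_x = 0.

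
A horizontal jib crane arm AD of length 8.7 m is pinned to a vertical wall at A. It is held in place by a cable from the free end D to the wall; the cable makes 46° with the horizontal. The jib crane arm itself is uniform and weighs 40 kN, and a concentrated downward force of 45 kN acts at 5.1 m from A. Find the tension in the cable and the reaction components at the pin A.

ΣM about A: T·sin46°·8.7 − 40·4.35 − 45·5.1 = 0 → T = 403.5/(8.7·0.71934) = 64.4748 ≈ 64.47 kN.
ΣF_x = 0: A_x − T·cos46° = 0 → A_x = 64.4748 × 0.694658 = 44.79 kN.
ΣF_y = 0: A_y + T·sin46° − 40 − 45 = 0 → A_y = 85 − 64.4748 × 0.71934 = 38.62 kN.

T = 64.47 kN, A_x = 44.79 kN, A_y = 38.62 kN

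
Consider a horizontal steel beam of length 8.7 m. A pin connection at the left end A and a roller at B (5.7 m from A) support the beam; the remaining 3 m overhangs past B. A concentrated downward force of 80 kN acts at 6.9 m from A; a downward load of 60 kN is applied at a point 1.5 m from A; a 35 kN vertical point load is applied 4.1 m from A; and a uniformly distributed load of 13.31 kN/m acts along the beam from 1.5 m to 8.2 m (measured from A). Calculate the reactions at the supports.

Resultant of the distributed load: 13.31 × 6.7 = 89.177 kN at 4.85 m from A.
Moments about A: B_y·5.7 − 80·6.9 − 60·1.5 − 35·4.1 − (13.31·6.7)·4.85 = 0 → B_y = 1218.00845/5.7 = 213.686 ≈ 213.7 kN.
ΣF_y = 0: A_y + 213.686 − 80 − 60 − 35 − 13.31·6.7 = 0 → A_y = 50.49 kN.
ΣF_x = 0: no horizontal applied forces, so A_x = 0.

A_x = 0, A_y = 50.49 kN, B_y = 213.7 kN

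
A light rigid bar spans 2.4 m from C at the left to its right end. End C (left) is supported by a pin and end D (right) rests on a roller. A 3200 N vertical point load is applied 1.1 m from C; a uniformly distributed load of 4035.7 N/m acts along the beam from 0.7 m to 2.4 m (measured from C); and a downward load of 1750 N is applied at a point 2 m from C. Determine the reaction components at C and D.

Resultant of the distributed load: 4035.7 × 1.7 = 6860.69 N at 1.55 m from C.
Taking moments about C: D_y·2.4 − 3200·1.1 − (4035.7·1.7)·1.55 − 1750·2 = 0 → D_y = 17654.0695/2.4 = 7355.86 ≈ 7356 N.
ΣF_y = 0: C_y + 7355.86 − 3200 − 4035.7·1.7 − 1750 = 0 → C_y = 4455 N.
ΣF_x = 0: no horizontal applied forces, so C_x = 0.

C_x = 0, C_y = 4455 N, D_y = 7356 N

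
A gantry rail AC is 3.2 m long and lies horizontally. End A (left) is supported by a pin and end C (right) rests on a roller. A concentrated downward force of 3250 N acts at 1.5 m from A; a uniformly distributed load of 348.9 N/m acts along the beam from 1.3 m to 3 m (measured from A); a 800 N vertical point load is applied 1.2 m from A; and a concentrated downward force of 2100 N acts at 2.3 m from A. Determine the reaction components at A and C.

A_x = 0, A_y = 3012 N, C_y = 3731 N

Resultant of the distributed load: 348.9 × 1.7 = 593.13 N at 2.15 m from A.
Taking moments about A: C_y·3.2 − 3250·1.5 − (348.9·1.7)·2.15 − 800·1.2 − 2100·2.3 = 0 → C_y = 11940.2295/3.2 = 3731.32 ≈ 3731 N.
ΣF_y = 0: A_y + 3731.32 − 3250 − 348.9·1.7 − 800 − 2100 = 0 → A_y = 3012 N.
ΣF_x = 0: no horizontal applied forces, so A_x = 0.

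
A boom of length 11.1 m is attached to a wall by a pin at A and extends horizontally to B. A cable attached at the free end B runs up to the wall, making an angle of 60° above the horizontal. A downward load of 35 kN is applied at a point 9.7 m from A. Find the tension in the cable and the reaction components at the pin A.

T = 35.32 kN, A_x = 17.66 kN, A_y = 4.414 kN

ΣM about A: T·sin60°·11.1 − 35·9.7 = 0 → T = 339.5/(11.1·0.866025) = 35.3172 ≈ 35.32 kN.
ΣF_x = 0: A_x − T·cos60° = 0 → A_x = 35.3172 × 0.5 = 17.66 kN.
ΣF_y = 0: A_y + T·sin60° − 35 = 0 → A_y = 35 − 35.3172 × 0.866025 = 4.414 kN.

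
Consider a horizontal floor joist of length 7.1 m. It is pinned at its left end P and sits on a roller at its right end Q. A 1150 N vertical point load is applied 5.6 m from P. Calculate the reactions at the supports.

Moments about P: Q_y·7.1 − 1150·5.6 = 0 → Q_y = 6440/7.1 = 907.042 ≈ 907.0 N.
ΣF_y = 0: P_y + 907.042 − 1150 = 0 → P_y = 243.0 N.
ΣF_x = 0: no horizontal applied forces, so P_x = 0.

P_x = 0, P_y = 243.0 N, Q_y = 907.0 N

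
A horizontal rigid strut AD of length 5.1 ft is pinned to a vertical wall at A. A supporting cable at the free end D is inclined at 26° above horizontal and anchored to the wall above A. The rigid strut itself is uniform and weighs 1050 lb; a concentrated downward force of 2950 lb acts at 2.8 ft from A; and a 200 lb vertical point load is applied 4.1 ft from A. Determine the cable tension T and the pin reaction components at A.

T = 5259 lb, A_x = 4727 lb, A_y = 1895 lb

ΣM about A: T·sin26°·5.1 − 1050·2.55 − 2950·2.8 − 200·4.1 = 0 → T = 11757.5/(5.1·0.438371) = 5259 lb.
ΣF_x = 0: A_x − T·cos26° = 0 → A_x = 5259 × 0.898794 = 4727 lb.
ΣF_y = 0: A_y + T·sin26° − 1050 − 2950 − 200 = 0 → A_y = 4200 − 5259 × 0.438371 = 1895 lb.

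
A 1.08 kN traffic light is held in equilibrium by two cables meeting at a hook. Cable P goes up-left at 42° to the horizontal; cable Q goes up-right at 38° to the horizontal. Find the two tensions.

T_P = 0.8642 kN, T_Q = 0.8150 kN

ΣF_x = 0: −T_P·cos42° + T_Q·cos38° = 0 → T_Q = 0.943064·T_P.
ΣF_y = 0: T_P·sin42° + T_Q·sin38° = 1.08.
Substitute: T_P·(0.669131 + 0.943064·0.615661) = 1.08 → T_P = 0.864181 ≈ 0.8642 kN.
Then T_Q = 0.943064 × 0.864181 = 0.8150 kN.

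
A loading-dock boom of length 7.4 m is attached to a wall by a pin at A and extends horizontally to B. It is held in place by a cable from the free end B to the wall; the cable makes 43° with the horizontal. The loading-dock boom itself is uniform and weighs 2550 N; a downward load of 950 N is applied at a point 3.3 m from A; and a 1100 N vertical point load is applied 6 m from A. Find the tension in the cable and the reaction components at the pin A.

T = 3798 N, A_x = 2778 N, A_y = 2009 N

ΣM about A: T·sin43°·7.4 − 2550·3.7 − 950·3.3 − 1100·6 = 0 → T = 19170/(7.4·0.681998) = 3798.46 ≈ 3798 N.
ΣF_x = 0: A_x − T·cos43° = 0 → A_x = 3798.46 × 0.731354 = 2778 N.
ΣF_y = 0: A_y + T·sin43° − 2550 − 950 − 1100 = 0 → A_y = 4600 − 3798.46 × 0.681998 = 2009 N.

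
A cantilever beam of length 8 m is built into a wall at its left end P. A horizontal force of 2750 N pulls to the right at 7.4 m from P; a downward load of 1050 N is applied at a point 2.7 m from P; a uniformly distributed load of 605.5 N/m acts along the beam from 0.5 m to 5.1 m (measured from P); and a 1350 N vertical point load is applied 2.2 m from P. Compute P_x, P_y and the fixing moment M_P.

Resultant of the distributed load: 605.5 × 4.6 = 2785.3 N at 2.8 m from P.
ΣF_x = 0: P_x + 2750 = 0 → P_x = -2750 N.
ΣF_y = 0: P_y − 1050 − 605.5·4.6 − 1350 = 0 → P_y = 5185 N.
ΣM about P: M_P − 1050·2.7 − (605.5·4.6)·2.8 − 1350·2.2 = 0 → M_P = 13600 N·m.

P_x = -2750 N, P_y = 5185 N, M_P = 13600 N·m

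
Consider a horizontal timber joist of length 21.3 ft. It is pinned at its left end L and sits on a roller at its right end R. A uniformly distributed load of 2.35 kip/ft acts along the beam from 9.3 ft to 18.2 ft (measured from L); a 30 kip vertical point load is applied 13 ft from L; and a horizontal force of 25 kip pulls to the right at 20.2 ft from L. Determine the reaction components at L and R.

Resultant of the distributed load: 2.35 × 8.9 = 20.915 kip at 13.75 ft from L.
Taking moments about L: R_y·21.3 − (2.35·8.9)·13.75 − 30·13 = 0 → R_y = 677.58125/21.3 = 31.8113 ≈ 31.81 kip.
ΣF_y = 0: L_y + 31.8113 − 2.35·8.9 − 30 = 0 → L_y = 19.10 kip.
ΣF_x = 0: L_x + 25 = 0 → L_x = -25.00 kip.

L_x = -25.00 kip, L_y = 19.10 kip, R_y = 31.81 kip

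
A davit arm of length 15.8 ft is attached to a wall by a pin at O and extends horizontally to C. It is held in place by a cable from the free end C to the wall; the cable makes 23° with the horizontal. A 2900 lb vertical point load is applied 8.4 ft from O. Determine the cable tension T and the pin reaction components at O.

T = 3946 lb, O_x = 3632 lb, O_y = 1358 lb

ΣM about O: T·sin23°·15.8 − 2900·8.4 = 0 → T = 24360/(15.8·0.390731) = 3945.87 ≈ 3946 lb.
ΣF_x = 0: O_x − T·cos23° = 0 → O_x = 3945.87 × 0.920505 = 3632 lb.
ΣF_y = 0: O_y + T·sin23° − 2900 = 0 → O_y = 2900 − 3945.87 × 0.390731 = 1358 lb.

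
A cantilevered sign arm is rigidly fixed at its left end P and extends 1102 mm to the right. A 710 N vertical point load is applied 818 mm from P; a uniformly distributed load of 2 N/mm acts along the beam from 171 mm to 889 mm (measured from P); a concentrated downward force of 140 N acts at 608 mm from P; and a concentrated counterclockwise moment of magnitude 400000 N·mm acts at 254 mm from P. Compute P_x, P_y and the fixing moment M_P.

Resultant of the distributed load: 2 × 718 = 1436 N at 530 mm from P.
ΣF_x = 0: P_x = 0.
ΣF_y = 0: P_y − 710 − 2·718 − 140 = 0 → P_y = 2286 N.
ΣM about P: M_P − 710·818 − (2·718)·530 − 140·608 + 400000 = 0 → M_P = 1027000 N·mm.

P_x = 0, P_y = 2286 N, M_P = 1027000 N·mm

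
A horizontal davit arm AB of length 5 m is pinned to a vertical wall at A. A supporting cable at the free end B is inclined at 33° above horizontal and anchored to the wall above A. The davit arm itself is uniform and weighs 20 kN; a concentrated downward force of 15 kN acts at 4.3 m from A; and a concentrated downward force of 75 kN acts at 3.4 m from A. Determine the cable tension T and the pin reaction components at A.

ΣM about A: T·sin33°·5 − 20·2.5 − 15·4.3 − 75·3.4 = 0 → T = 369.5/(5·0.544639) = 135.686 ≈ 135.7 kN.
ΣF_x = 0: A_x − T·cos33° = 0 → A_x = 135.686 × 0.838671 = 113.8 kN.
ΣF_y = 0: A_y + T·sin33° − 20 − 15 − 75 = 0 → A_y = 110 − 135.686 × 0.544639 = 36.10 kN.

T = 135.7 kN, A_x = 113.8 kN, A_y = 36.10 kN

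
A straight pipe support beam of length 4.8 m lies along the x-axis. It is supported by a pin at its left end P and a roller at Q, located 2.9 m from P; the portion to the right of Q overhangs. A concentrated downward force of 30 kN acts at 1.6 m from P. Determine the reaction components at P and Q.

Taking moments about P: Q_y·2.9 − 30·1.6 = 0 → Q_y = 48/2.9 = 16.5517 ≈ 16.55 kN.
ΣF_y = 0: P_y + 16.5517 − 30 = 0 → P_y = 13.45 kN.
ΣF_x = 0: no horizontal applied forces, so P_x = 0.

P_x = 0, P_y = 13.45 kN, Q_y = 16.55 kN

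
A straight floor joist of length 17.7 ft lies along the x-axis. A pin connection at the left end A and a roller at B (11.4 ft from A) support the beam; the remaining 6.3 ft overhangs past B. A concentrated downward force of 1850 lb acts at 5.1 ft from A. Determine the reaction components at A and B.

A_x = 0, A_y = 1022 lb, B_y = 827.6 lb

ΣM about A: B_y·11.4 − 1850·5.1 = 0 → B_y = 9435/11.4 = 827.632 ≈ 827.6 lb.
ΣF_y = 0: A_y + 827.632 − 1850 = 0 → A_y = 1022 lb.
ΣF_x = 0: no horizontal applied forces, so A_x = 0.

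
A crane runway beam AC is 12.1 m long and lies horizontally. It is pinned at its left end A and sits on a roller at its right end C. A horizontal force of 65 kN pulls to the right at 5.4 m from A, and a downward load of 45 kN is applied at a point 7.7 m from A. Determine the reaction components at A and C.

ΣM about A: C_y·12.1 − 45·7.7 = 0 → C_y = 346.5/12.1 = 28.6364 ≈ 28.64 kN.
ΣF_y = 0: A_y + 28.6364 − 45 = 0 → A_y = 16.36 kN.
ΣF_x = 0: A_x + 65 = 0 → A_x = -65.00 kN.

A_x = -65.00 kN, A_y = 16.36 kN, C_y = 28.64 kN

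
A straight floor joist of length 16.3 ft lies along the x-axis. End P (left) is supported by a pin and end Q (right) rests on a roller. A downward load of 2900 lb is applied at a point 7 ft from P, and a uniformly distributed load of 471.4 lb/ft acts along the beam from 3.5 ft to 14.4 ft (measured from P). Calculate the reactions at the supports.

Resultant of the distributed load: 471.4 × 10.9 = 5138.26 lb at 8.95 ft from P.
Taking moments about P: Q_y·16.3 − 2900·7 − (471.4·10.9)·8.95 = 0 → Q_y = 66287.427/16.3 = 4066.71 ≈ 4067 lb.
ΣF_y = 0: P_y + 4066.71 − 2900 − 471.4·10.9 = 0 → P_y = 3972 lb.
ΣF_x = 0: no horizontal applied forces, so P_x = 0.

P_x = 0, P_y = 3972 lb, Q_y = 4067 lb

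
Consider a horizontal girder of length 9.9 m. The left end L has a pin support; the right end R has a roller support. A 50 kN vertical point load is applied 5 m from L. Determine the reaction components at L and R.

Taking moments about L: R_y·9.9 − 50·5 = 0 → R_y = 250/9.9 = 25.2525 ≈ 25.25 kN.
ΣF_y = 0: L_y + 25.2525 − 50 = 0 → L_y = 24.75 kN.
ΣF_x = 0: no horizontal applied forces, so L_x = 0.

L_x = 0, L_y = 24.75 kN, R_y = 25.25 kN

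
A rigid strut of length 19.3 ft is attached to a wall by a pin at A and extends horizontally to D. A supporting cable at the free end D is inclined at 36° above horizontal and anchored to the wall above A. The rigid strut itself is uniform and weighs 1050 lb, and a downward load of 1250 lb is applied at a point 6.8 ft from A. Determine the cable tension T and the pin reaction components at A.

T = 1642 lb, A_x = 1329 lb, A_y = 1335 lb

ΣM about A: T·sin36°·19.3 − 1050·9.65 − 1250·6.8 = 0 → T = 18632.5/(19.3·0.587785) = 1642.46 ≈ 1642 lb.
ΣF_x = 0: A_x − T·cos36° = 0 → A_x = 1642.46 × 0.809017 = 1329 lb.
ΣF_y = 0: A_y + T·sin36° − 1050 − 1250 = 0 → A_y = 2300 − 1642.46 × 0.587785 = 1335 lb.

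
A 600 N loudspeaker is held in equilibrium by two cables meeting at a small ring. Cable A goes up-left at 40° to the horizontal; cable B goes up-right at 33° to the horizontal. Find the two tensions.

T_A = 526.2 N, T_B = 480.6 N

ΣF_x = 0: −T_A·cos40° + T_B·cos33° = 0 → T_B = 0.913403·T_A.
ΣF_y = 0: T_A·sin40° + T_B·sin33° = 600.
Substitute: T_A·(0.642788 + 0.913403·0.544639) = 600 → T_A = 526.194 ≈ 526.2 N.
Then T_B = 0.913403 × 526.194 = 480.6 N.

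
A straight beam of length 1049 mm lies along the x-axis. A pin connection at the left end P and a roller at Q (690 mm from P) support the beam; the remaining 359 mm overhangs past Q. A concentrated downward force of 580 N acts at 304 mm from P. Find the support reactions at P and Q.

P_x = 0, P_y = 324.5 N, Q_y = 255.5 N

ΣM about P: Q_y·690 − 580·304 = 0 → Q_y = 176320/690 = 255.536 ≈ 255.5 N.
ΣF_y = 0: P_y + 255.536 − 580 = 0 → P_y = 324.5 N.
ΣF_x = 0: no horizontal applied forces, so P_x = 0.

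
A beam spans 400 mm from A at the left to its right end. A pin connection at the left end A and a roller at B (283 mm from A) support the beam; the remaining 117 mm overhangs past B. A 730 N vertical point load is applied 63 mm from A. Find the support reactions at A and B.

Taking moments about A: B_y·283 − 730·63 = 0 → B_y = 45990/283 = 162.509 ≈ 162.5 N.
ΣF_y = 0: A_y + 162.509 − 730 = 0 → A_y = 567.5 N.
ΣF_x = 0: no horizontal applied forces, so A_x = 0.

A_x = 0, A_y = 567.5 N, B_y = 162.5 N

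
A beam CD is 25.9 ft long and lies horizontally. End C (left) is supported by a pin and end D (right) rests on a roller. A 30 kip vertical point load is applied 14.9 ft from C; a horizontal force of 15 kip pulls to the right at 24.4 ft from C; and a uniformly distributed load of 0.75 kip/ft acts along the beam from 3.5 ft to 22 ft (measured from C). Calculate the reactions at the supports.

Resultant of the distributed load: 0.75 × 18.5 = 13.875 kip at 12.75 ft from C.
Moments about C: D_y·25.9 − 30·14.9 − (0.75·18.5)·12.75 = 0 → D_y = 623.90625/25.9 = 24.089 ≈ 24.09 kip.
ΣF_y = 0: C_y + 24.089 − 30 − 0.75·18.5 = 0 → C_y = 19.79 kip.
ΣF_x = 0: C_x + 15 = 0 → C_x = -15.00 kip.

C_x = -15.00 kip, C_y = 19.79 kip, D_y = 24.09 kip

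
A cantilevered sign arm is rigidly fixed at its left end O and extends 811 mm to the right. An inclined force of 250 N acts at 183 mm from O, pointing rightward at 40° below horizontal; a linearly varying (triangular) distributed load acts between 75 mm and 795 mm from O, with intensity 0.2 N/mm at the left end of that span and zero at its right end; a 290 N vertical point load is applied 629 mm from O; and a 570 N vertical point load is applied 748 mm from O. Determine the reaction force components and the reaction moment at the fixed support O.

Resultant of the triangular load: ½ × 0.2 × 720 = 72 N, acting at 315 mm from O (one-third of the span from the peak).
ΣF_x = 0: O_x + 250·cos40° = 0 → O_x = -191.5 N.
ΣF_y = 0: O_y − 250·sin40° − ½·0.2·720 − 290 − 570 = 0 → O_y = 1093 N.
ΣM about O: M_O − 250·sin40°·183 − (½·0.2·720)·315 − 290·629 − 570·748 = 0 → M_O = 660900 N·mm.

O_x = -191.5 N, O_y = 1093 N, M_O = 660900 N·mm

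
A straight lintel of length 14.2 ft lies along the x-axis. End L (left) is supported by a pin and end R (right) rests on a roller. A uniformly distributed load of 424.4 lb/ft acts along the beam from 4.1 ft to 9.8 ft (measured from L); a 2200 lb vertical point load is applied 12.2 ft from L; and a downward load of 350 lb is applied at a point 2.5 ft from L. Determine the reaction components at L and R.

L_x = 0, L_y = 1833 lb, R_y = 3136 lb

Resultant of the distributed load: 424.4 × 5.7 = 2419.08 lb at 6.95 ft from L.
ΣM about L: R_y·14.2 − (424.4·5.7)·6.95 − 2200·12.2 − 350·2.5 = 0 → R_y = 44527.606/14.2 = 3135.75 ≈ 3136 lb.
ΣF_y = 0: L_y + 3135.75 − 424.4·5.7 − 2200 − 350 = 0 → L_y = 1833 lb.
ΣF_x = 0: no horizontal applied forces, so L_x = 0.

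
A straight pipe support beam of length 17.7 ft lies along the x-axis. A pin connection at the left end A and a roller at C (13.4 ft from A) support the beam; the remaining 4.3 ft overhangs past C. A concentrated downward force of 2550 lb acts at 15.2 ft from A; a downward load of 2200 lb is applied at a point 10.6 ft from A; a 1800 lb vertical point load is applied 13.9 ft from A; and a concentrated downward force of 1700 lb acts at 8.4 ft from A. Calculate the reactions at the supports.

A_x = 0, A_y = 684.3 lb, C_y = 7566 lb

Moments about A: C_y·13.4 − 2550·15.2 − 2200·10.6 − 1800·13.9 − 1700·8.4 = 0 → C_y = 101380/13.4 = 7565.67 ≈ 7566 lb.
ΣF_y = 0: A_y + 7565.67 − 2550 − 2200 − 1800 − 1700 = 0 → A_y = 684.3 lb.
ΣF_x = 0: no horizontal applied forces, so A_x = 0.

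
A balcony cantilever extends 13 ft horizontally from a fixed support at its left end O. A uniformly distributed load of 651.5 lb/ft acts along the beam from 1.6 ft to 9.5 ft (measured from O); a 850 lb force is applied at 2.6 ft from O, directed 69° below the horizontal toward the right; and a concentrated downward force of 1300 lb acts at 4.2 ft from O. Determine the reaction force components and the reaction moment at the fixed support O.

Resultant of the distributed load: 651.5 × 7.9 = 5146.85 lb at 5.55 ft from O.
ΣF_x = 0: O_x + 850·cos69° = 0 → O_x = -304.6 lb.
ΣF_y = 0: O_y − 651.5·7.9 − 850·sin69° − 1300 = 0 → O_y = 7240 lb.
ΣM about O: M_O − (651.5·7.9)·5.55 − 850·sin69°·2.6 − 1300·4.2 = 0 → M_O = 36090 lb·ft.

O_x = -304.6 lb, O_y = 7240 lb, M_O = 36090 lb·ft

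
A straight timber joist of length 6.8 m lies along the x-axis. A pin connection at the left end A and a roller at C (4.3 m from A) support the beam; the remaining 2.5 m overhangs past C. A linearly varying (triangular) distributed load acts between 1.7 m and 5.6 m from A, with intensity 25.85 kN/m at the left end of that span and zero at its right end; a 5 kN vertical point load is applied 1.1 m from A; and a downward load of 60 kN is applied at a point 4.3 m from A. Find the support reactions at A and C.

A_x = 0, A_y = 18.96 kN, C_y = 96.45 kN

Resultant of the triangular load: ½ × 25.85 × 3.9 = 50.4075 kN, acting at 3 m from A (one-third of the span from the peak).
Moments about A: C_y·4.3 − (½·25.85·3.9)·3 − 5·1.1 − 60·4.3 = 0 → C_y = 414.7225/4.3 = 96.4471 ≈ 96.45 kN.
ΣF_y = 0: A_y + 96.4471 − ½·25.85·3.9 − 5 − 60 = 0 → A_y = 18.96 kN.
ΣF_x = 0: no horizontal applied forces, so A_x = 0.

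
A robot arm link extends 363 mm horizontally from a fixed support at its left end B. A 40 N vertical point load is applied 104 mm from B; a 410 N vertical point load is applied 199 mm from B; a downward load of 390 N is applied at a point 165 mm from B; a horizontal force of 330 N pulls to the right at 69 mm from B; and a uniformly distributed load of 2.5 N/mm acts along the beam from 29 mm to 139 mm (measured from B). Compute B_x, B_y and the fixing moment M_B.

B_x = -330.0 N, B_y = 1115 N, M_B = 173200 N·mm

Resultant of the distributed load: 2.5 × 110 = 275 N at 84 mm from B.
ΣF_x = 0: B_x + 330 = 0 → B_x = -330.0 N.
ΣF_y = 0: B_y − 40 − 410 − 390 − 2.5·110 = 0 → B_y = 1115 N.
ΣM about B: M_B − 40·104 − 410·199 − 390·165 − (2.5·110)·84 = 0 → M_B = 173200 N·mm.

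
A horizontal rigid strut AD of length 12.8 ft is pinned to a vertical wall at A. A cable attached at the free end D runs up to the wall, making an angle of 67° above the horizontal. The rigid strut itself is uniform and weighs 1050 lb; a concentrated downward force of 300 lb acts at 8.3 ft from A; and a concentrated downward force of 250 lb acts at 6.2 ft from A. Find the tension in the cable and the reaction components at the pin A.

T = 913.2 lb, A_x = 356.8 lb, A_y = 759.4 lb

ΣM about A: T·sin67°·12.8 − 1050·6.4 − 300·8.3 − 250·6.2 = 0 → T = 10760/(12.8·0.920505) = 913.222 ≈ 913.2 lb.
ΣF_x = 0: A_x − T·cos67° = 0 → A_x = 913.222 × 0.390731 = 356.8 lb.
ΣF_y = 0: A_y + T·sin67° − 1050 − 300 − 250 = 0 → A_y = 1600 − 913.222 × 0.920505 = 759.4 lb.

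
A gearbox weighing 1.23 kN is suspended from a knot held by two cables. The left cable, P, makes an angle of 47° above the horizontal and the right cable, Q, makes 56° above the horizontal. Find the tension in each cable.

T_P = 0.7059 kN, T_Q = 0.8609 kN

ΣF_x = 0: −T_P·cos47° + T_Q·cos56° = 0 → T_Q = 1.21961·T_P.
ΣF_y = 0: T_P·sin47° + T_Q·sin56° = 1.23.
Substitute: T_P·(0.731354 + 1.21961·0.829038) = 1.23 → T_P = 0.7059 kN.
Then T_Q = 1.21961 × 0.7059 = 0.8609 kN.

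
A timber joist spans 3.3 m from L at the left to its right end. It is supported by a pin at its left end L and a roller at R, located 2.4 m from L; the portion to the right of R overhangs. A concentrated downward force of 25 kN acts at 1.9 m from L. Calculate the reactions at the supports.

L_x = 0, L_y = 5.208 kN, R_y = 19.79 kN

ΣM about L: R_y·2.4 − 25·1.9 = 0 → R_y = 47.5/2.4 = 19.7917 ≈ 19.79 kN.
ΣF_y = 0: L_y + 19.7917 − 25 = 0 → L_y = 5.208 kN.
ΣF_x = 0: no horizontal applied forces, so L_x = 0.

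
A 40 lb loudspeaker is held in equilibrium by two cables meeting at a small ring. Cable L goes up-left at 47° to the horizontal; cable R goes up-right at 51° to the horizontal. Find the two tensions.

T_L = 25.42 lb, T_R = 27.55 lb

ΣF_x = 0: −T_L·cos47° + T_R·cos51° = 0 → T_R = 1.08371·T_L.
ΣF_y = 0: T_L·sin47° + T_R·sin51° = 40.
Substitute: T_L·(0.731354 + 1.08371·0.777146) = 40 → T_L = 25.4201 ≈ 25.42 lb.
Then T_R = 1.08371 × 25.4201 = 27.55 lb.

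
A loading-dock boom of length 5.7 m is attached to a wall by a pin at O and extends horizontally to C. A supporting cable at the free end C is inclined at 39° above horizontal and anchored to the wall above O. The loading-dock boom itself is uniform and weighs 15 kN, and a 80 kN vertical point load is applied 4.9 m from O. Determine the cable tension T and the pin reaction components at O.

T = 121.2 kN, O_x = 94.19 kN, O_y = 18.73 kN

ΣM about O: T·sin39°·5.7 − 15·2.85 − 80·4.9 = 0 → T = 434.75/(5.7·0.62932) = 121.197 ≈ 121.2 kN.
ΣF_x = 0: O_x − T·cos39° = 0 → O_x = 121.197 × 0.777146 = 94.19 kN.
ΣF_y = 0: O_y + T·sin39° − 15 − 80 = 0 → O_y = 95 − 121.197 × 0.62932 = 18.73 kN.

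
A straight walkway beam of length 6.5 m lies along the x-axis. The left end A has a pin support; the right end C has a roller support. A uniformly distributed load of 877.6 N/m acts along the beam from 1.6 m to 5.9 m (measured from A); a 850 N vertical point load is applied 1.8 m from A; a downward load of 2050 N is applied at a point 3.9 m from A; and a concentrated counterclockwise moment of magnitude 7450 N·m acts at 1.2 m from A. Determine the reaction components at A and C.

Resultant of the distributed load: 877.6 × 4.3 = 3773.68 N at 3.75 m from A.
Taking moments about A: C_y·6.5 − (877.6·4.3)·3.75 − 850·1.8 − 2050·3.9 + 7450 = 0 → C_y = 16226.3/6.5 = 2496.35 ≈ 2496 N.
ΣF_y = 0: A_y + 2496.35 − 877.6·4.3 − 850 − 2050 = 0 → A_y = 4177 N.
ΣF_x = 0: no horizontal applied forces, so A_x = 0.

A_x = 0, A_y = 4177 N, C_y = 2496 N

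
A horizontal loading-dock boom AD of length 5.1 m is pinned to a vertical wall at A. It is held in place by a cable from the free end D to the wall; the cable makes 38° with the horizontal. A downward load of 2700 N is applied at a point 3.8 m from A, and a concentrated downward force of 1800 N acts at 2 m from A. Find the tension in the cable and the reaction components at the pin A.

ΣM about A: T·sin38°·5.1 − 2700·3.8 − 1800·2 = 0 → T = 13860/(5.1·0.615661) = 4414.19 ≈ 4414 N.
ΣF_x = 0: A_x − T·cos38° = 0 → A_x = 4414.19 × 0.788011 = 3478 N.
ΣF_y = 0: A_y + T·sin38° − 2700 − 1800 = 0 → A_y = 4500 − 4414.19 × 0.615661 = 1782 N.

T = 4414 N, A_x = 3478 N, A_y = 1782 N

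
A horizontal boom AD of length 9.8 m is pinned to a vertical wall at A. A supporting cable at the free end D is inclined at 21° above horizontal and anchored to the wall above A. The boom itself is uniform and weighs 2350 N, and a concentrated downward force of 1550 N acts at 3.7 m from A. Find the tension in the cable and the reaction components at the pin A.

T = 4912 N, A_x = 4585 N, A_y = 2140 N

ΣM about A: T·sin21°·9.8 − 2350·4.9 − 1550·3.7 = 0 → T = 17250/(9.8·0.358368) = 4911.72 ≈ 4912 N.
ΣF_x = 0: A_x − T·cos21° = 0 → A_x = 4911.72 × 0.93358 = 4585 N.
ΣF_y = 0: A_y + T·sin21° − 2350 − 1550 = 0 → A_y = 3900 − 4911.72 × 0.358368 = 2140 N.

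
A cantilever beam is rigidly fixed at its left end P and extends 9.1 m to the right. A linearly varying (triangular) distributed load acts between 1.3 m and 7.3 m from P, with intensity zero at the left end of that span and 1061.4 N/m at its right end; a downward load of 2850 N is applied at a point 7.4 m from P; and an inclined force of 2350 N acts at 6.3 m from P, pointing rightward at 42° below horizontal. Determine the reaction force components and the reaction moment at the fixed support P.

Resultant of the triangular load: ½ × 1061.4 × 6 = 3184.2 N, acting at 5.3 m from P (one-third of the span from the peak).
ΣF_x = 0: P_x + 2350·cos42° = 0 → P_x = -1746 N.
ΣF_y = 0: P_y − ½·1061.4·6 − 2850 − 2350·sin42° = 0 → P_y = 7607 N.
ΣM about P: M_P − (½·1061.4·6)·5.3 − 2850·7.4 − 2350·sin42°·6.3 = 0 → M_P = 47870 N·m.

P_x = -1746 N, P_y = 7607 N, M_P = 47870 N·m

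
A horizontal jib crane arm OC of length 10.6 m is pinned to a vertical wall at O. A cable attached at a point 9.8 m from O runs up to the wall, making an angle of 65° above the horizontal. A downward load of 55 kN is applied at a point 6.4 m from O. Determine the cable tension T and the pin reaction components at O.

T = 39.63 kN, O_x = 16.75 kN, O_y = 19.08 kN

ΣM about O: T·sin65°·9.8 − 55·6.4 = 0 → T = 352/(9.8·0.906308) = 39.6315 ≈ 39.63 kN.
ΣF_x = 0: O_x − T·cos65° = 0 → O_x = 39.6315 × 0.422618 = 16.75 kN.
ΣF_y = 0: O_y + T·sin65° − 55 = 0 → O_y = 55 − 39.6315 × 0.906308 = 19.08 kN.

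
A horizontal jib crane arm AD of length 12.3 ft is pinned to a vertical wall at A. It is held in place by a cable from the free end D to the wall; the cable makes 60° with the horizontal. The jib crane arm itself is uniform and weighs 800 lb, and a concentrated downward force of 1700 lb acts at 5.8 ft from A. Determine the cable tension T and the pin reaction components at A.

T = 1388 lb, A_x = 693.8 lb, A_y = 1298 lb

ΣM about A: T·sin60°·12.3 − 800·6.15 − 1700·5.8 = 0 → T = 14780/(12.3·0.866025) = 1387.52 ≈ 1388 lb.
ΣF_x = 0: A_x − T·cos60° = 0 → A_x = 1387.52 × 0.5 = 693.8 lb.
ΣF_y = 0: A_y + T·sin60° − 800 − 1700 = 0 → A_y = 2500 − 1387.52 × 0.866025 = 1298 lb.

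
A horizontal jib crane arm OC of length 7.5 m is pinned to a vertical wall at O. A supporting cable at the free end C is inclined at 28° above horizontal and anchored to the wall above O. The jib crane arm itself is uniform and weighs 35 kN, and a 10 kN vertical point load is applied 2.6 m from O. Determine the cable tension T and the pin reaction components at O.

T = 44.66 kN, O_x = 39.43 kN, O_y = 24.03 kN

ΣM about O: T·sin28°·7.5 − 35·3.75 − 10·2.6 = 0 → T = 157.25/(7.5·0.469472) = 44.6601 ≈ 44.66 kN.
ΣF_x = 0: O_x − T·cos28° = 0 → O_x = 44.6601 × 0.882948 = 39.43 kN.
ΣF_y = 0: O_y + T·sin28° − 35 − 10 = 0 → O_y = 45 − 44.6601 × 0.469472 = 24.03 kN.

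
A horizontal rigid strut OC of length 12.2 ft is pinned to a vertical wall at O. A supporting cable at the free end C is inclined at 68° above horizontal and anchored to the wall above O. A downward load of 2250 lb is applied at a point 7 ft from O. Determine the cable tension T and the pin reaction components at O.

T = 1392 lb, O_x = 521.6 lb, O_y = 959.0 lb

ΣM about O: T·sin68°·12.2 − 2250·7 = 0 → T = 15750/(12.2·0.927184) = 1392.37 ≈ 1392 lb.
ΣF_x = 0: O_x − T·cos68° = 0 → O_x = 1392.37 × 0.374607 = 521.6 lb.
ΣF_y = 0: O_y + T·sin68° − 2250 = 0 → O_y = 2250 − 1392.37 × 0.927184 = 959.0 lb.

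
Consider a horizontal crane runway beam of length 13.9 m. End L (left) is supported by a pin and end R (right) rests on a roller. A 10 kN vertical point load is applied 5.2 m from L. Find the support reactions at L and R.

Taking moments about L: R_y·13.9 − 10·5.2 = 0 → R_y = 52/13.9 = 3.74101 ≈ 3.741 kN.
ΣF_y = 0: L_y + 3.74101 − 10 = 0 → L_y = 6.259 kN.
ΣF_x = 0: no horizontal applied forces, so L_x = 0.

L_x = 0, L_y = 6.259 kN, R_y = 3.741 kN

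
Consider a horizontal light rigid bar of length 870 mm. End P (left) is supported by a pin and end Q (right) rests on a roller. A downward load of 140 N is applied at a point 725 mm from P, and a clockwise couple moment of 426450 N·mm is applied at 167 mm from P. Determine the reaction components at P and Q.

ΣM about P: Q_y·870 − 140·725 − 426450 = 0 → Q_y = 527950/870 = 606.839 ≈ 606.8 N.
ΣF_y = 0: P_y + 606.839 − 140 = 0 → P_y = -466.8 N.
ΣF_x = 0: no horizontal applied forces, so P_x = 0.

P_x = 0, P_y = -466.8 N, Q_y = 606.8 N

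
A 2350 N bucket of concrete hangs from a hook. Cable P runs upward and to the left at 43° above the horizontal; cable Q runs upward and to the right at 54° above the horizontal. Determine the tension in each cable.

ΣF_x = 0: −T_P·cos43° + T_Q·cos54° = 0 → T_Q = 1.24425·T_P.
ΣF_y = 0: T_P·sin43° + T_Q·sin54° = 2350.
Substitute: T_P·(0.681998 + 1.24425·0.809017) = 2350 → T_P = 1391.67 ≈ 1392 N.
Then T_Q = 1.24425 × 1391.67 = 1732 N.

T_P = 1392 N, T_Q = 1732 N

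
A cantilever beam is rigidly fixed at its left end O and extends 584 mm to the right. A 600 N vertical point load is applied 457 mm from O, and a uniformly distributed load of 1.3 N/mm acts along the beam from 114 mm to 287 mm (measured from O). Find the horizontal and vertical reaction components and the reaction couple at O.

Resultant of the distributed load: 1.3 × 173 = 224.9 N at 200.5 mm from O.
ΣF_x = 0: O_x = 0.
ΣF_y = 0: O_y − 600 − 1.3·173 = 0 → O_y = 824.9 N.
ΣM about O: M_O − 600·457 − (1.3·173)·200.5 = 0 → M_O = 319300 N·mm.

O_x = 0, O_y = 824.9 N, M_O = 319300 N·mm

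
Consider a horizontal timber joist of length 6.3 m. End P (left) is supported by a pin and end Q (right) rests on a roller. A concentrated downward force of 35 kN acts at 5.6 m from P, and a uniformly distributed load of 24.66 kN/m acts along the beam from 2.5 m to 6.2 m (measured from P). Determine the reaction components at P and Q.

P_x = 0, P_y = 32.13 kN, Q_y = 94.11 kN

Resultant of the distributed load: 24.66 × 3.7 = 91.242 kN at 4.35 m from P.
ΣM about P: Q_y·6.3 − 35·5.6 − (24.66·3.7)·4.35 = 0 → Q_y = 592.9027/6.3 = 94.1115 ≈ 94.11 kN.
ΣF_y = 0: P_y + 94.1115 − 35 − 24.66·3.7 = 0 → P_y = 32.13 kN.
ΣF_x = 0: no horizontal applied forces, so P_x = 0.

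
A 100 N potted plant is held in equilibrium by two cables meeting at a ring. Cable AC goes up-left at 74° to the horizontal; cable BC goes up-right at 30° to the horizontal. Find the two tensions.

T_AC = 89.25 N, T_BC = 28.41 N

ΣF_x = 0: −T_AC·cos74° + T_BC·cos30° = 0 → T_BC = 0.318279·T_AC.
ΣF_y = 0: T_AC·sin74° + T_BC·sin30° = 100.
Substitute: T_AC·(0.961262 + 0.318279·0.5) = 100 → T_AC = 89.2537 ≈ 89.25 N.
Then T_BC = 0.318279 × 89.2537 = 28.41 N.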